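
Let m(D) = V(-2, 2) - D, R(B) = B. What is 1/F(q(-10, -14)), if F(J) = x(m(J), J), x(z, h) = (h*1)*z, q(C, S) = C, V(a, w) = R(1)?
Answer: -1/110 ≈ -0.0090909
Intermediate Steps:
V(a, w) = 1
m(D) = 1 - D
x(z, h) = h*z
F(J) = J*(1 - J)
1/F(q(-10, -14)) = 1/(-10*(1 - 1*(-10))) = 1/(-10*(1 + 10)) = 1/(-10*11) = 1/(-110) = -1/110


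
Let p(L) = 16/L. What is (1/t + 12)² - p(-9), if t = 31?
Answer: 1267537/8649 ≈ 146.55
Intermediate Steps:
(1/t + 12)² - p(-9) = (1/31 + 12)² - 16/(-9) = (1/31 + 12)² - 16*(-1)/9 = (373/31)² - 1*(-16/9) = 139129/961 + 16/9 = 1267537/8649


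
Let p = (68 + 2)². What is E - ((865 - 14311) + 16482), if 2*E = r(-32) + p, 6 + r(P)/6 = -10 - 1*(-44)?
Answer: -502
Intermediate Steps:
r(P) = 168 (r(P) = -36 + 6*(-10 - 1*(-44)) = -36 + 6*(-10 + 44) = -36 + 6*34 = -36 + 204 = 168)
p = 4900 (p = 70² = 4900)
E = 2534 (E = (168 + 4900)/2 = (½)*5068 = 2534)
E - ((865 - 14311) + 16482) = 2534 - ((865 - 14311) + 16482) = 2534 - (-13446 + 16482) = 2534 - 1*3036 = 2534 - 3036 = -502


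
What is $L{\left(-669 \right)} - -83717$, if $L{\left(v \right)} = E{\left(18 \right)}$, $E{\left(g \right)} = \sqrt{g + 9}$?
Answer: $83717 + 3 \sqrt{3} \approx 83722.0$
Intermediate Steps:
$E{\left(g \right)} = \sqrt{9 + g}$
$L{\left(v \right)} = 3 \sqrt{3}$ ($L{\left(v \right)} = \sqrt{9 + 18} = \sqrt{27} = 3 \sqrt{3}$)
$L{\left(-669 \right)} - -83717 = 3 \sqrt{3} - -83717 = 3 \sqrt{3} + 83717 = 83717 + 3 \sqrt{3}$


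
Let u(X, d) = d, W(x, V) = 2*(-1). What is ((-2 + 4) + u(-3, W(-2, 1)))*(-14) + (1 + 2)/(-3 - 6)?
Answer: -⅓ ≈ -0.33333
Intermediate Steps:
W(x, V) = -2
((-2 + 4) + u(-3, W(-2, 1)))*(-14) + (1 + 2)/(-3 - 6) = ((-2 + 4) - 2)*(-14) + (1 + 2)/(-3 - 6) = (2 - 2)*(-14) + 3/(-9) = 0*(-14) + 3*(-⅑) = 0 - ⅓ = -⅓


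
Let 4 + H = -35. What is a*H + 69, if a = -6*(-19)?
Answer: -4377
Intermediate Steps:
H = -39 (H = -4 - 35 = -39)
a = 114
a*H + 69 = 114*(-39) + 69 = -4446 + 69 = -4377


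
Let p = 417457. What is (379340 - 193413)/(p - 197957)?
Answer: 185927/219500 ≈ 0.84705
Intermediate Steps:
(379340 - 193413)/(p - 197957) = (379340 - 193413)/(417457 - 197957) = 185927/219500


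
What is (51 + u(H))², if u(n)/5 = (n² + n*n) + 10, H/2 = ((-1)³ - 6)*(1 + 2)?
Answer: 314743081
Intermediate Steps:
H = -42 (H = 2*(((-1)³ - 6)*(1 + 2)) = 2*((-1 - 6)*3) = 2*(-7*3) = 2*(-21) = -42)
u(n) = 50 + 10*n² (u(n) = 5*((n² + n*n) + 10) = 5*((n² + n²) + 10) = 5*(2*n² + 10) = 5*(10 + 2*n²) = 50 + 10*n²)
(51 + u(H))² = (51 + (50 + 10*(-42)²))² = (51 + (50 + 10*1764))² = (51 + (50 + 17640))² = (51 + 17690)² = 17741² = 314743081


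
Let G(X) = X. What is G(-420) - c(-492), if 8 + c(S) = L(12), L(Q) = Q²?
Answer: -556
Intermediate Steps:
c(S) = 136 (c(S) = -8 + 12² = -8 + 144 = 136)
G(-420) - c(-492) = -420 - 1*136 = -420 - 136 = -556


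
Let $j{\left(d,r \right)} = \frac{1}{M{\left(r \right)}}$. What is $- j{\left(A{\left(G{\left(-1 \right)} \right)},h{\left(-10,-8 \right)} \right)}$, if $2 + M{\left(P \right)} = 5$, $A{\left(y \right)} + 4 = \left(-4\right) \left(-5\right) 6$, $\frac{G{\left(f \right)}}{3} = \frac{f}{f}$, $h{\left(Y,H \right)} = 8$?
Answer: $- \frac{1}{3} \approx -0.33333$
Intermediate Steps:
$G{\left(f \right)} = 3$ ($G{\left(f \right)} = 3 \frac{f}{f} = 3 \cdot 1 = 3$)
$A{\left(y \right)} = 116$ ($A{\left(y \right)} = -4 + \left(-4\right) \left(-5\right) 6 = -4 + 20 \cdot 6 = -4 + 120 = 116$)
$M{\left(P \right)} = 3$ ($M{\left(P \right)} = -2 + 5 = 3$)
$j{\left(d,r \right)} = \frac{1}{3}$
$- j{\left(A{\left(G{\left(-1 \right)} \right)},h{\left(-10,-8 \right)} \right)} = \left(-1\right) \frac{1}{3} = - \frac{1}{3}$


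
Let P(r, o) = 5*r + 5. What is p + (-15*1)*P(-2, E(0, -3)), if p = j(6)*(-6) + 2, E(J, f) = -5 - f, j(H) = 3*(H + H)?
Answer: -139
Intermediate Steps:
j(H) = 6*H (j(H) = 3*(2*H) = 6*H)
P(r, o) = 5 + 5*r
p = -214 (p = (6*6)*(-6) + 2 = 36*(-6) + 2 = -216 + 2 = -214)
p + (-15*1)*P(-2, E(0, -3)) = -214 + (-15*1)*(5 + 5*(-2)) = -214 - 15*(5 - 10) = -214 - 15*(-5) = -214 + 75 = -139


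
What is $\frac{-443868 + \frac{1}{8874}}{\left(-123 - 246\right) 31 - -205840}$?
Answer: $- \frac{3938884631}{1725114474} \approx -2.2833$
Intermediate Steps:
$\frac{-443868 + \frac{1}{8874}}{\left(-123 - 246\right) 31 - -205840} = \frac{-443868 + \frac{1}{8874}}{\left(-369\right) 31 + 205840} = - \frac{3938884631}{8874 \left(-11439 + 205840\right)} = - \frac{3938884631}{8874 \cdot 194401} = \left(- \frac{3938884631}{8874}\right) \frac{1}{194401} = - \frac{3938884631}{1725114474}$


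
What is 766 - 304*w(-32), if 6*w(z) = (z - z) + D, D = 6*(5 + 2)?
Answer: -1362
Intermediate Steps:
D = 42 (D = 6*7 = 42)
w(z) = 7 (w(z) = ((z - z) + 42)/6 = (0 + 42)/6 = (1/6)*42 = 7)
766 - 304*w(-32) = 766 - 304*7 = 766 - 2128 = -1362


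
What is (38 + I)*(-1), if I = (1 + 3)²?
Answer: -54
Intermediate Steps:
I = 16 (I = 4² = 16)
(38 + I)*(-1) = (38 + 16)*(-1) = 54*(-1) = -54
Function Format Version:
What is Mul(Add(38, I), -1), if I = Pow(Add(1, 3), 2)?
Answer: -54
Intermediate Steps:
I = 16 (I = Pow(4, 2) = 16)
Mul(Add(38, I), -1) = Mul(Add(38, 16), -1) = Mul(54, -1) = -54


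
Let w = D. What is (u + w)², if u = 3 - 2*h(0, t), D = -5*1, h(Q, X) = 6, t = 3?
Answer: 196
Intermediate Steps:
D = -5
w = -5
u = -9 (u = 3 - 2*6 = 3 - 12 = -9)
(u + w)² = (-9 - 5)² = (-14)² = 196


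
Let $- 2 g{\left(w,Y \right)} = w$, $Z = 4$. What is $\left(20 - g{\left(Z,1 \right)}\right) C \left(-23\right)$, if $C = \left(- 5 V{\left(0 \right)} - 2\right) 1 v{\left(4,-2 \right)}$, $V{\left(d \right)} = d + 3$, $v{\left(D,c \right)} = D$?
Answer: $34408$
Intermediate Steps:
$V{\left(d \right)} = 3 + d$
$g{\left(w,Y \right)} = - \frac{w}{2}$
$C = -68$ ($C = \left(- 5 \left(3 + 0\right) - 2\right) 1 \cdot 4 = \left(\left(-5\right) 3 - 2\right) 1 \cdot 4 = \left(-15 - 2\right) 1 \cdot 4 = \left(-17\right) 1 \cdot 4 = \left(-17\right) 4 = -68$)
$\left(20 - g{\left(Z,1 \right)}\right) C \left(-23\right) = \left(20 - \left(- \frac{1}{2}\right) 4\right) \left(-68\right) \left(-23\right) = \left(20 - -2\right) \left(-68\right) \left(-23\right) = \left(20 + 2\right) \left(-68\right) \left(-23\right) = 22 \left(-68\right) \left(-23\right) = \left(-1496\right) \left(-23\right) = 34408$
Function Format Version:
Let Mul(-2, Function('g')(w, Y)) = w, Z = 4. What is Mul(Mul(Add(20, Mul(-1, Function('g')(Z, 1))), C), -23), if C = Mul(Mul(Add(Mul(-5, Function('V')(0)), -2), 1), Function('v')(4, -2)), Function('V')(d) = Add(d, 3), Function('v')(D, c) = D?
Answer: 34408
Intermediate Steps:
Function('V')(d) = Add(3, d)
Function('g')(w, Y) = Mul(Rational(-1, 2), w)
C = -68 (C = Mul(Mul(Add(Mul(-5, Add(3, 0)), -2), 1), 4) = Mul(Mul(Add(Mul(-5, 3), -2), 1), 4) = Mul(Mul(Add(-15, -2), 1), 4) = Mul(Mul(-17, 1), 4) = Mul(-17, 4) = -68)
Mul(Mul(Add(20, Mul(-1, Function('g')(Z, 1))), C), -23) = Mul(Mul(Add(20, Mul(-1, Mul(Rational(-1, 2), 4))), -68), -23) = Mul(Mul(Add(20, Mul(-1, -2)), -68), -23) = Mul(Mul(Add(20, 2), -68), -23) = Mul(Mul(22, -68), -23) = Mul(-1496, -23) = 34408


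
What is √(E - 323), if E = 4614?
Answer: √4291 ≈ 65.506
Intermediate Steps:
√(E - 323) = √(4614 - 323) = √4291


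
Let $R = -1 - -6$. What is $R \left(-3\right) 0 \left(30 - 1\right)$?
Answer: $0$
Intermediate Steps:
$R = 5$ ($R = -1 + 6 = 5$)
$R \left(-3\right) 0 \left(30 - 1\right) = 5 \left(-3\right) 0 \left(30 - 1\right) = \left(-15\right) 0 \cdot 29 = 0 \cdot 29 = 0$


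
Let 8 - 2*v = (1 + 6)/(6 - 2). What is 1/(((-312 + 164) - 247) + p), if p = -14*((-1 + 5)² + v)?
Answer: -4/2651 ≈ -0.0015089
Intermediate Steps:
v = 25/8 (v = 4 - (1 + 6)/(2*(6 - 2)) = 4 - 7/(2*4) = 4 - ½*7/4 = 4 - 7/8 = 25/8 ≈ 3.1250)
p = -1071/4 (p = -14*((-1 + 5)² + 25/8) = -14*(4² + 25/8) = -14*(16 + 25/8) = -14*153/8 = -1071/4 ≈ -267.75)
1/(((-312 + 164) - 247) + p) = 1/(((-312 + 164) - 247) - 1071/4) = 1/((-148 - 247) - 1071/4) = 1/(-395 - 1071/4) = 1/(-2651/4) = -4/2651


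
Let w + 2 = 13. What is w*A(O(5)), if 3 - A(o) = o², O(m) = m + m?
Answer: -1067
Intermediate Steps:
O(m) = 2*m
w = 11 (w = -2 + 13 = 11)
A(o) = 3 - o²
w*A(O(5)) = 11*(3 - (2*5)²) = 11*(3 - 1*10²) = 11*(3 - 1*100) = 11*(3 - 100) = 11*(-97) = -1067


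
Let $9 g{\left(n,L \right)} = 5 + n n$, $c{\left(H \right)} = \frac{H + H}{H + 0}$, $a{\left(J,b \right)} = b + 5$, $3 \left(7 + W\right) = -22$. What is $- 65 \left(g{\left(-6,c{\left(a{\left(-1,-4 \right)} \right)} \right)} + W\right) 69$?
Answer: $\frac{131560}{3} \approx 43853.0$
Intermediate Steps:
$W = - \frac{43}{3}$ ($W = -7 + \frac{1}{3} \left(-22\right) = -7 - \frac{22}{3} = - \frac{43}{3} \approx -14.333$)
$a{\left(J,b \right)} = 5 + b$
$c{\left(H \right)} = 2$ ($c{\left(H \right)} = \frac{2 H}{H} = 2$)
$g{\left(n,L \right)} = \frac{5}{9} + \frac{n^{2}}{9}$ ($g{\left(n,L \right)} = \frac{5 + n n}{9} = \frac{5 + n^{2}}{9} = \frac{5}{9} + \frac{n^{2}}{9}$)
$- 65 \left(g{\left(-6,c{\left(a{\left(-1,-4 \right)} \right)} \right)} + W\right) 69 = - 65 \left(\left(\frac{5}{9} + \frac{\left(-6\right)^{2}}{9}\right) - \frac{43}{3}\right) 69 = - 65 \left(\left(\frac{5}{9} + \frac{1}{9} \cdot 36\right) - \frac{43}{3}\right) 69 = - 65 \left(\left(\frac{5}{9} + 4\right) - \frac{43}{3}\right) 69 = - 65 \left(\frac{41}{9} - \frac{43}{3}\right) 69 = \left(-65\right) \left(- \frac{88}{9}\right) 69 = \frac{5720}{9} \cdot 69 = \frac{131560}{3}$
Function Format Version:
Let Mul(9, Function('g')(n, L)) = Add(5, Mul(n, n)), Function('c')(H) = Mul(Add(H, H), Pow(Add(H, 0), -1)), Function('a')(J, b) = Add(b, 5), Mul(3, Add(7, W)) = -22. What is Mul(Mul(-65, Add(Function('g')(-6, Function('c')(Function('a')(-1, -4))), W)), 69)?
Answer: Rational(131560, 3) ≈ 43853.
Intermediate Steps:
W = Rational(-43, 3) (W = Add(-7, Mul(Rational(1, 3), -22)) = Add(-7, Rational(-22, 3)) = Rational(-43, 3) ≈ -14.333)
Function('a')(J, b) = Add(5, b)
Function('c')(H) = 2 (Function('c')(H) = Mul(Mul(2, H), Pow(H, -1)) = 2)
Function('g')(n, L) = Add(Rational(5, 9), Mul(Rational(1, 9), Pow(n, 2))) (Function('g')(n, L) = Mul(Rational(1, 9), Add(5, Mul(n, n))) = Mul(Rational(1, 9), Add(5, Pow(n, 2))) = Add(Rational(5, 9), Mul(Rational(1, 9), Pow(n, 2))))
Mul(Mul(-65, Add(Function('g')(-6, Function('c')(Function('a')(-1, -4))), W)), 69) = Mul(Mul(-65, Add(Add(Rational(5, 9), Mul(Rational(1, 9), Pow(-6, 2))), Rational(-43, 3))), 69) = Mul(Mul(-65, Add(Add(Rational(5, 9), Mul(Rational(1, 9), 36)), Rational(-43, 3))), 69) = Mul(Mul(-65, Add(Add(Rational(5, 9), 4), Rational(-43, 3))), 69) = Mul(Mul(-65, Add(Rational(41, 9), Rational(-43, 3))), 69) = Mul(Mul(-65, Rational(-88, 9)), 69) = Mul(Rational(5720, 9), 69) = Rational(131560, 3)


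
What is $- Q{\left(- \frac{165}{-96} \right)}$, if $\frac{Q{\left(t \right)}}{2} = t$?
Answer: $- \frac{55}{16} \approx -3.4375$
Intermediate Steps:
$Q{\left(t \right)} = 2 t$
$- Q{\left(- \frac{165}{-96} \right)} = - 2 \left(- \frac{165}{-96}\right) = - 2 \left(\left(-165\right) \left(- \frac{1}{96}\right)\right) = - \frac{2 \cdot 55}{32} = \left(-1\right) \frac{55}{16} = - \frac{55}{16}$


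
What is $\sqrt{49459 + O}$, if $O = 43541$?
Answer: $10 \sqrt{930} \approx 304.96$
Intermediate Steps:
$\sqrt{49459 + O} = \sqrt{49459 + 43541} = \sqrt{93000} = 10 \sqrt{930}$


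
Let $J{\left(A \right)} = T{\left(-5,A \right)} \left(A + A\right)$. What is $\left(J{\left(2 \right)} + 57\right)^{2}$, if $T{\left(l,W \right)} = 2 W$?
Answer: $5329$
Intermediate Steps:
$J{\left(A \right)} = 4 A^{2}$ ($J{\left(A \right)} = 2 A \left(A + A\right) = 2 A 2 A = 4 A^{2}$)
$\left(J{\left(2 \right)} + 57\right)^{2} = \left(4 \cdot 2^{2} + 57\right)^{2} = \left(4 \cdot 4 + 57\right)^{2} = \left(16 + 57\right)^{2} = 73^{2} = 5329$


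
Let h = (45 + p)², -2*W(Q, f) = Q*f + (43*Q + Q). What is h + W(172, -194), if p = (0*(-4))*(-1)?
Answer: 14925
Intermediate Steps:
p = 0 (p = 0*(-1) = 0)
W(Q, f) = -22*Q - Q*f/2 (W(Q, f) = -(Q*f + (43*Q + Q))/2 = -(Q*f + 44*Q)/2 = -(44*Q + Q*f)/2 = -22*Q - Q*f/2)
h = 2025 (h = (45 + 0)² = 45² = 2025)
h + W(172, -194) = 2025 - ½*172*(44 - 194) = 2025 - ½*172*(-150) = 2025 + 12900 = 14925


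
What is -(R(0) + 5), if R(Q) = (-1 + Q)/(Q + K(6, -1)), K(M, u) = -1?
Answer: -6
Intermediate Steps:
R(Q) = 1 (R(Q) = (-1 + Q)/(Q - 1) = (-1 + Q)/(-1 + Q) = 1)
-(R(0) + 5) = -(1 + 5) = -1*6 = -6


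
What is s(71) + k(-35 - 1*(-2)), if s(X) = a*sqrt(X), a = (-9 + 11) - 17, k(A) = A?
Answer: -33 - 15*sqrt(71) ≈ -159.39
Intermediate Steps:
a = -15 (a = 2 - 17 = -15)
s(X) = -15*sqrt(X)
s(71) + k(-35 - 1*(-2)) = -15*sqrt(71) + (-35 - 1*(-2)) = -15*sqrt(71) + (-35 + 2) = -15*sqrt(71) - 33 = -33 - 15*sqrt(71)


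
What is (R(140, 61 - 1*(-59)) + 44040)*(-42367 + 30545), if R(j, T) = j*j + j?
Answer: -754007160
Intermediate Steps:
R(j, T) = j + j² (R(j, T) = j² + j = j + j²)
(R(140, 61 - 1*(-59)) + 44040)*(-42367 + 30545) = (140*(1 + 140) + 44040)*(-42367 + 30545) = (140*141 + 44040)*(-11822) = (19740 + 44040)*(-11822) = 63780*(-11822) = -754007160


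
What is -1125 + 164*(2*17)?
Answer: 4451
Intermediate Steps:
-1125 + 164*(2*17) = -1125 + 164*34 = -1125 + 5576 = 4451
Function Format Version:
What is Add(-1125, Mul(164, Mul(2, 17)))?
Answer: 4451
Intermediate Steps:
Add(-1125, Mul(164, Mul(2, 17))) = Add(-1125, Mul(164, 34)) = Add(-1125, 5576) = 4451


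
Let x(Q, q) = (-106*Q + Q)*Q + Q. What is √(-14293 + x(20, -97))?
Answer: I*√56273 ≈ 237.22*I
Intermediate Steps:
x(Q, q) = Q - 105*Q² (x(Q, q) = (-105*Q)*Q + Q = -105*Q² + Q = Q - 105*Q²)
√(-14293 + x(20, -97)) = √(-14293 + 20*(1 - 105*20)) = √(-14293 + 20*(1 - 2100)) = √(-14293 + 20*(-2099)) = √(-14293 - 41980) = √(-56273) = I*√56273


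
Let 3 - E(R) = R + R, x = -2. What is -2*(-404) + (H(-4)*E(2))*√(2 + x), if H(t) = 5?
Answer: 808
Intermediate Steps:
E(R) = 3 - 2*R (E(R) = 3 - (R + R) = 3 - 2*R)
-2*(-404) + (H(-4)*E(2))*√(2 + x) = -2*(-404) + (5*(3 - 2*2))*√(2 - 2) = 808 + (5*(3 - 4))*√0 = 808 + (5*(-1))*0 = 808 - 5*0 = 808 + 0 = 808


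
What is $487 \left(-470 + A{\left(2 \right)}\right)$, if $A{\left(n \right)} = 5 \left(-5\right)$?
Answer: $-241065$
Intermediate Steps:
$A{\left(n \right)} = -25$
$487 \left(-470 + A{\left(2 \right)}\right) = 487 \left(-470 - 25\right) = 487 \left(-495\right) = -241065$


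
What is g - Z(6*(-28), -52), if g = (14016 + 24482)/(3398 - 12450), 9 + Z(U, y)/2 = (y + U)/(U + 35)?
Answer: 6283687/601958 ≈ 10.439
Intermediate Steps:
Z(U, y) = -18 + 2*(U + y)/(35 + U) (Z(U, y) = -18 + 2*((y + U)/(U + 35)) = -18 + 2*((U + y)/(35 + U)) = -18 + 2*(U + y)/(35 + U))
g = -19249/4526 (g = 38498/(-9052) = 38498*(-1/9052) = -19249/4526 ≈ -4.2530)
g - Z(6*(-28), -52) = -19249/4526 - 2*(-315 - 52 - 48*(-28))/(35 + 6*(-28)) = -19249/4526 - 2*(-315 - 52 - 8*(-168))/(35 - 168) = -19249/4526 - 2*(-315 - 52 + 1344)/(-133) = -19249/4526 - 2*(-1)*977/133 = -19249/4526 - 1*(-1954/133) = -19249/4526 + 1954/133 = 6283687/601958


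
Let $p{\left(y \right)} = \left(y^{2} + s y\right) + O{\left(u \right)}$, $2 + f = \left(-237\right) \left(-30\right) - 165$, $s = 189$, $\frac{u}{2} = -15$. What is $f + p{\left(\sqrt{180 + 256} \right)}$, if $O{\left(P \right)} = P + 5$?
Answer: $7354 + 378 \sqrt{109} \approx 11300.0$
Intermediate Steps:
$u = -30$ ($u = 2 \left(-15\right) = -30$)
$O{\left(P \right)} = 5 + P$
$f = 6943$ ($f = -2 - -6945 = -2 + \left(7110 - 165\right) = -2 + 6945 = 6943$)
$p{\left(y \right)} = -25 + y^{2} + 189 y$ ($p{\left(y \right)} = \left(y^{2} + 189 y\right) + \left(5 - 30\right) = \left(y^{2} + 189 y\right) - 25 = -25 + y^{2} + 189 y$)
$f + p{\left(\sqrt{180 + 256} \right)} = 6943 + \left(-25 + \left(\sqrt{180 + 256}\right)^{2} + 189 \sqrt{180 + 256}\right) = 6943 + \left(-25 + \left(\sqrt{436}\right)^{2} + 189 \sqrt{436}\right) = 6943 + \left(-25 + \left(2 \sqrt{109}\right)^{2} + 189 \cdot 2 \sqrt{109}\right) = 6943 + \left(-25 + 436 + 378 \sqrt{109}\right) = 6943 + \left(411 + 378 \sqrt{109}\right) = 7354 + 378 \sqrt{109}$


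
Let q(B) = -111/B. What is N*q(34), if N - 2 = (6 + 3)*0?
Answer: -111/17 ≈ -6.5294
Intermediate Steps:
N = 2 (N = 2 + (6 + 3)*0 = 2 + 9*0 = 2 + 0 = 2)
N*q(34) = 2*(-111/34) = -111/17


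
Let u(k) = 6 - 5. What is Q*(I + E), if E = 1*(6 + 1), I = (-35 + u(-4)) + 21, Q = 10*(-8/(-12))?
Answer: -40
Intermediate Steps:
u(k) = 1
Q = 20/3 (Q = 10*(-8*(-1/12)) = 10*(⅔) = 20/3 ≈ 6.6667)
I = -13 (I = (-35 + 1) + 21 = -34 + 21 = -13)
E = 7 (E = 1*7 = 7)
Q*(I + E) = 20*(-13 + 7)/3 = (20/3)*(-6) = -40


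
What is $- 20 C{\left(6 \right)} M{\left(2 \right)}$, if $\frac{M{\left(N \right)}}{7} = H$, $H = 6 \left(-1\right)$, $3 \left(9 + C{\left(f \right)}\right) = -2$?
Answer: $-8120$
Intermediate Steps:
$C{\left(f \right)} = - \frac{29}{3}$ ($C{\left(f \right)} = -9 + \frac{1}{3} \left(-2\right) = -9 - \frac{2}{3} = - \frac{29}{3}$)
$H = -6$
$M{\left(N \right)} = -42$ ($M{\left(N \right)} = 7 \left(-6\right) = -42$)
$- 20 C{\left(6 \right)} M{\left(2 \right)} = \left(-20\right) \left(- \frac{29}{3}\right) \left(-42\right) = \frac{580}{3} \left(-42\right) = -8120$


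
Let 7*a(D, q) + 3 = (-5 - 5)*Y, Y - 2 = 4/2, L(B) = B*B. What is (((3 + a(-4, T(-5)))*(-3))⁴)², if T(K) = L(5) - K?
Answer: 360040606269696/5764801 ≈ 6.2455e+7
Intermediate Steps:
L(B) = B²
Y = 4 (Y = 2 + 4/2 = 2 + 4*(½) = 2 + 2 = 4)
T(K) = 25 - K (T(K) = 5² - K = 25 - K)
a(D, q) = -43/7 (a(D, q) = -3/7 + ((-5 - 5)*4)/7 = -3/7 + (-10*4)/7 = -3/7 + (⅐)*(-40) = -3/7 - 40/7 = -43/7)
(((3 + a(-4, T(-5)))*(-3))⁴)² = (((3 - 43/7)*(-3))⁴)² = ((-22/7*(-3))⁴)² = ((66/7)⁴)² = (18974736/2401)² = 360040606269696/5764801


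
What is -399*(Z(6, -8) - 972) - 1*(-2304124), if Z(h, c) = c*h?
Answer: 2711104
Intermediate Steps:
-399*(Z(6, -8) - 972) - 1*(-2304124) = -399*(-8*6 - 972) - 1*(-2304124) = -399*(-48 - 972) + 2304124 = -399*(-1020) + 2304124 = 406980 + 2304124 = 2711104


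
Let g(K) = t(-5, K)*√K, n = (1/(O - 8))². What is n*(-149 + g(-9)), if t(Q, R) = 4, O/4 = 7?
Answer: -149/400 + 3*I/100 ≈ -0.3725 + 0.03*I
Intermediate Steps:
O = 28 (O = 4*7 = 28)
n = 1/400 (n = (1/(28 - 8))² = (1/20)² = 1/400 ≈ 0.0025000)
g(K) = 4*√K
n*(-149 + g(-9)) = (-149 + 4*√(-9))/400 = (-149 + 4*(3*I))/400 = (-149 + 12*I)/400 = -149/400 + 3*I/100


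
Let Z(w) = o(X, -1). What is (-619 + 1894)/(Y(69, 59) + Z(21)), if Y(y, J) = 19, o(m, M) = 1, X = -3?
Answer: 255/4 ≈ 63.750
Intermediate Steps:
Z(w) = 1
(-619 + 1894)/(Y(69, 59) + Z(21)) = (-619 + 1894)/(19 + 1) = 1275/20 = 1275*(1/20) = 255/4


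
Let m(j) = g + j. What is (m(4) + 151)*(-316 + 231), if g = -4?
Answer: -12835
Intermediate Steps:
m(j) = -4 + j
(m(4) + 151)*(-316 + 231) = ((-4 + 4) + 151)*(-316 + 231) = (0 + 151)*(-85) = 151*(-85) = -12835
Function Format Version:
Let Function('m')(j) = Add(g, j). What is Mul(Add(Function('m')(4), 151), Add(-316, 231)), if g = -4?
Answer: -12835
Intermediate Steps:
Function('m')(j) = Add(-4, j)
Mul(Add(Function('m')(4), 151), Add(-316, 231)) = Mul(Add(Add(-4, 4), 151), Add(-316, 231)) = Mul(Add(0, 151), -85) = Mul(151, -85) = -12835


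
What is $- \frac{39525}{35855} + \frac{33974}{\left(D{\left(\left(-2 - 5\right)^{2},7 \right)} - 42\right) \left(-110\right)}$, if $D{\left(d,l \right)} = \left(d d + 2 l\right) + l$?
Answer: $- \frac{1156578277}{938683900} \approx -1.2321$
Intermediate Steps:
$D{\left(d,l \right)} = d^{2} + 3 l$ ($D{\left(d,l \right)} = \left(d^{2} + 2 l\right) + l = d^{2} + 3 l$)
$- \frac{39525}{35855} + \frac{33974}{\left(D{\left(\left(-2 - 5\right)^{2},7 \right)} - 42\right) \left(-110\right)} = - \frac{39525}{35855} + \frac{33974}{\left(\left(\left(\left(-2 - 5\right)^{2}\right)^{2} + 3 \cdot 7\right) - 42\right) \left(-110\right)} = \left(-39525\right) \frac{1}{35855} + \frac{33974}{\left(\left(\left(\left(-7\right)^{2}\right)^{2} + 21\right) - 42\right) \left(-110\right)} = - \frac{7905}{7171} + \frac{33974}{\left(\left(49^{2} + 21\right) - 42\right) \left(-110\right)} = - \frac{7905}{7171} + \frac{33974}{\left(\left(2401 + 21\right) - 42\right) \left(-110\right)} = - \frac{7905}{7171} + \frac{33974}{\left(2422 - 42\right) \left(-110\right)} = - \frac{7905}{7171} + \frac{33974}{2380 \left(-110\right)} = - \frac{7905}{7171} + \frac{33974}{-261800} = - \frac{7905}{7171} + 33974 \left(- \frac{1}{261800}\right) = - \frac{7905}{7171} - \frac{16987}{130900} = - \frac{1156578277}{938683900}$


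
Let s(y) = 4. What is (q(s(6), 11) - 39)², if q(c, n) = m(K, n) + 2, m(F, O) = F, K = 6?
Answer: 961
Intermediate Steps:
q(c, n) = 8 (q(c, n) = 6 + 2 = 8)
(q(s(6), 11) - 39)² = (8 - 39)² = (-31)² = 961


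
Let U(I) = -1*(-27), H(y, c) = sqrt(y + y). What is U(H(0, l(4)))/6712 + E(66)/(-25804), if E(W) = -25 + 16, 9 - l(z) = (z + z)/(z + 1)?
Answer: 189279/43299112 ≈ 0.0043714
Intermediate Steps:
l(z) = 9 - 2*z/(1 + z) (l(z) = 9 - (z + z)/(z + 1) = 9 - 2*z/(1 + z))
H(y, c) = sqrt(2)*sqrt(y) (H(y, c) = sqrt(2*y) = sqrt(2)*sqrt(y))
U(I) = 27
E(W) = -9
U(H(0, l(4)))/6712 + E(66)/(-25804) = 27/6712 - 9/(-25804) = 27*(1/6712) - 9*(-1/25804) = 27/6712 + 9/25804 = 189279/43299112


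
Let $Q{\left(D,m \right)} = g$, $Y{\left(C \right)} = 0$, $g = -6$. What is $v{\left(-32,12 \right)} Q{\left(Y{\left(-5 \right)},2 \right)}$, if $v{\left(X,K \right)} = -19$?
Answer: $114$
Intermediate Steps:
$Q{\left(D,m \right)} = -6$
$v{\left(-32,12 \right)} Q{\left(Y{\left(-5 \right)},2 \right)} = \left(-19\right) \left(-6\right) = 114$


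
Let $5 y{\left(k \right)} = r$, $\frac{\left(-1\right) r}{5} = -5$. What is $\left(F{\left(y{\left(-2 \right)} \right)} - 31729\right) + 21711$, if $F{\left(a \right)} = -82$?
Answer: $-10100$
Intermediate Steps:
$r = 25$ ($r = \left(-5\right) \left(-5\right) = 25$)
$y{\left(k \right)} = 5$ ($y{\left(k \right)} = \frac{1}{5} \cdot 25 = 5$)
$\left(F{\left(y{\left(-2 \right)} \right)} - 31729\right) + 21711 = \left(-82 - 31729\right) + 21711 = -31811 + 21711 = -10100$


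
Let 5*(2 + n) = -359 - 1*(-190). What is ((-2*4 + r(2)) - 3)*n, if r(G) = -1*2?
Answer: 2327/5 ≈ 465.40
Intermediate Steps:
r(G) = -2
n = -179/5 (n = -2 + (-359 - 1*(-190))/5 = -2 + (-359 + 190)/5 = -2 + (1/5)*(-169) = -2 - 169/5 = -179/5 ≈ -35.800)
((-2*4 + r(2)) - 3)*n = ((-2*4 - 2) - 3)*(-179/5) = ((-8 - 2) - 3)*(-179/5) = (-10 - 3)*(-179/5) = -13*(-179/5) = 2327/5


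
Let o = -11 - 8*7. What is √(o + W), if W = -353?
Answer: 2*I*√105 ≈ 20.494*I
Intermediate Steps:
o = -67 (o = -11 - 56 = -67)
√(o + W) = √(-67 - 353) = √(-420) = 2*I*√105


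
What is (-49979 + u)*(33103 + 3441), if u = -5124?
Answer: -2013684032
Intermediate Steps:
(-49979 + u)*(33103 + 3441) = (-49979 - 5124)*(33103 + 3441) = -55103*36544 = -2013684032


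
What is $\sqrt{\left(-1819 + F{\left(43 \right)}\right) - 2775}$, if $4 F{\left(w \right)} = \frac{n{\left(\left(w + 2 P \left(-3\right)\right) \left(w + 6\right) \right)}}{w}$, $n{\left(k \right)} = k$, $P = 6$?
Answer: $\frac{5 i \sqrt{1358499}}{86} \approx 67.764 i$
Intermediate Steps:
$F{\left(w \right)} = \frac{\left(-36 + w\right) \left(6 + w\right)}{4 w}$ ($F{\left(w \right)} = \frac{\left(w + 2 \cdot 6 \left(-3\right)\right) \left(w + 6\right) \frac{1}{w}}{4} = \frac{\left(w + 12 \left(-3\right)\right) \left(6 + w\right) \frac{1}{w}}{4} = \frac{\left(w - 36\right) \left(6 + w\right) \frac{1}{w}}{4} = \frac{\left(-36 + w\right) \left(6 + w\right) \frac{1}{w}}{4} = \frac{\frac{1}{w} \left(-36 + w\right) \left(6 + w\right)}{4} = \frac{\left(-36 + w\right) \left(6 + w\right)}{4 w}$)
$\sqrt{\left(-1819 + F{\left(43 \right)}\right) - 2775} = \sqrt{\left(-1819 - \left(- \frac{13}{4} + \frac{54}{43}\right)\right) - 2775} = \sqrt{\left(-1819 - - \frac{343}{172}\right) - 2775} = \sqrt{\left(-1819 + \frac{343}{172}\right) - 2775} = \sqrt{- \frac{312525}{172} - 2775} = \sqrt{- \frac{789825}{172}} = \frac{5 i \sqrt{1358499}}{86}$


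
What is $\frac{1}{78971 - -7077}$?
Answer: $\frac{1}{86048} \approx 1.1621 \cdot 10^{-5}$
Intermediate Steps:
$\frac{1}{78971 - -7077} = \frac{1}{78971 + \left(-20121 + 27198\right)} = \frac{1}{78971 + 7077} = \frac{1}{86048}$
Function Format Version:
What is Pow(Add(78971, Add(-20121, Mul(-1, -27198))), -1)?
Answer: Rational(1, 86048) ≈ 1.1621e-5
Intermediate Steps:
Pow(Add(78971, Add(-20121, Mul(-1, -27198))), -1) = Pow(Add(78971, Add(-20121, 27198)), -1) = Pow(Add(78971, 7077), -1) = Pow(86048, -1) = Rational(1, 86048)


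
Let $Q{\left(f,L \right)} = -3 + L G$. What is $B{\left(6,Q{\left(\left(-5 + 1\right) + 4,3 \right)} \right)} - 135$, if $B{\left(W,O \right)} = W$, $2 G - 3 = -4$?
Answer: $-129$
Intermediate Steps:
$G = - \frac{1}{2}$ ($G = \frac{3}{2} + \frac{1}{2} \left(-4\right) = \frac{3}{2} - 2 = - \frac{1}{2} \approx -0.5$)
$Q{\left(f,L \right)} = -3 - \frac{L}{2}$ ($Q{\left(f,L \right)} = -3 + L \left(- \frac{1}{2}\right) = -3 - \frac{L}{2}$)
$B{\left(6,Q{\left(\left(-5 + 1\right) + 4,3 \right)} \right)} - 135 = 6 - 135 = -129$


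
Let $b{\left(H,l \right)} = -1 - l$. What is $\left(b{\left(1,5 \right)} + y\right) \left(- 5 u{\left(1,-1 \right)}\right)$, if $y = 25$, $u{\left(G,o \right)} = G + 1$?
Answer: $-190$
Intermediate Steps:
$u{\left(G,o \right)} = 1 + G$
$\left(b{\left(1,5 \right)} + y\right) \left(- 5 u{\left(1,-1 \right)}\right) = \left(\left(-1 - 5\right) + 25\right) \left(- 5 \left(1 + 1\right)\right) = \left(\left(-1 - 5\right) + 25\right) \left(\left(-5\right) 2\right) = \left(-6 + 25\right) \left(-10\right) = 19 \left(-10\right) = -190$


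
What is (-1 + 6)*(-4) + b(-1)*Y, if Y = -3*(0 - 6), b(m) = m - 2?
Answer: -74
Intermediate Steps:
b(m) = -2 + m
Y = 18 (Y = -3*(-6) = 18)
(-1 + 6)*(-4) + b(-1)*Y = (-1 + 6)*(-4) + (-2 - 1)*18 = 5*(-4) - 3*18 = -20 - 54 = -74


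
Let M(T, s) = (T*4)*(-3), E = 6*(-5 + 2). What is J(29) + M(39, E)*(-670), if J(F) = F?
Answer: 313589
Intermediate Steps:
E = -18 (E = 6*(-3) = -18)
M(T, s) = -12*T (M(T, s) = (4*T)*(-3) = -12*T)
J(29) + M(39, E)*(-670) = 29 - 12*39*(-670) = 29 - 468*(-670) = 29 + 313560 = 313589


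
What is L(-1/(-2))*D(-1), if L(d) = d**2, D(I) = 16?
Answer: 4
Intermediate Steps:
L(-1/(-2))*D(-1) = (-1/(-2))**2*16 = (-1*(-1/2))**2*16 = (1/2)**2*16 = (1/4)*16 = 4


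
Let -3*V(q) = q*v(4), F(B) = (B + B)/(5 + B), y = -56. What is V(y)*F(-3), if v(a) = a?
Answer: -224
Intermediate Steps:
F(B) = 2*B/(5 + B) (F(B) = (2*B)/(5 + B) = 2*B/(5 + B))
V(q) = -4*q/3 (V(q) = -q*4/3 = -4*q/3)
V(y)*F(-3) = (-4/3*(-56))*(2*(-3)/(5 - 3)) = 224*(2*(-3)/2)/3 = 224*(2*(-3)*(1/2))/3 = (224/3)*(-3) = -224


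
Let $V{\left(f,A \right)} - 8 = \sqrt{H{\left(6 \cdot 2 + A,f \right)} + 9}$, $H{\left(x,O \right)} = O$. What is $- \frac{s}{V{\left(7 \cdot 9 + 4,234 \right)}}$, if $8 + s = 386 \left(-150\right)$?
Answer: $- \frac{115816}{3} + \frac{28954 \sqrt{19}}{3} \approx 3463.9$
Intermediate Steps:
$V{\left(f,A \right)} = 8 + \sqrt{9 + f}$ ($V{\left(f,A \right)} = 8 + \sqrt{f + 9} = 8 + \sqrt{9 + f}$)
$s = -57908$ ($s = -8 + 386 \left(-150\right) = -8 - 57900 = -57908$)
$- \frac{s}{V{\left(7 \cdot 9 + 4,234 \right)}} = - \frac{-57908}{8 + \sqrt{9 + \left(7 \cdot 9 + 4\right)}} = - \frac{-57908}{8 + \sqrt{9 + \left(63 + 4\right)}} = - \frac{-57908}{8 + \sqrt{9 + 67}} = - \frac{-57908}{8 + \sqrt{76}} = - \frac{-57908}{8 + 2 \sqrt{19}} = \frac{57908}{8 + 2 \sqrt{19}}$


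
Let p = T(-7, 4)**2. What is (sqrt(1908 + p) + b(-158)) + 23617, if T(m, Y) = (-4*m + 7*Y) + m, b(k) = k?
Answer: 23459 + sqrt(4309) ≈ 23525.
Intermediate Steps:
T(m, Y) = -3*m + 7*Y
p = 2401 (p = (-3*(-7) + 7*4)**2 = (21 + 28)**2 = 49**2 = 2401)
(sqrt(1908 + p) + b(-158)) + 23617 = (sqrt(1908 + 2401) - 158) + 23617 = (sqrt(4309) - 158) + 23617 = (-158 + sqrt(4309)) + 23617 = 23459 + sqrt(4309)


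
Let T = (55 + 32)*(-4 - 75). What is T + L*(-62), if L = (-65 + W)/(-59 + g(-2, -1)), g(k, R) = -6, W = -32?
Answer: -452759/65 ≈ -6965.5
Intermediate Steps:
L = 97/65 (L = (-65 - 32)/(-59 - 6) = -97/(-65) = -97*(-1/65) = 97/65 ≈ 1.4923)
T = -6873 (T = 87*(-79) = -6873)
T + L*(-62) = -6873 + (97/65)*(-62) = -6873 - 6014/65 = -452759/65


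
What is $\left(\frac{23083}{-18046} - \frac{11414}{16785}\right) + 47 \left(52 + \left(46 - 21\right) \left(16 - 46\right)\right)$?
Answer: $- \frac{9937600045859}{302902110} \approx -32808.0$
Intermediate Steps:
$\left(\frac{23083}{-18046} - \frac{11414}{16785}\right) + 47 \left(52 + \left(46 - 21\right) \left(16 - 46\right)\right) = \left(23083 \left(- \frac{1}{18046}\right) - \frac{11414}{16785}\right) + 47 \left(52 + 25 \left(-30\right)\right) = \left(- \frac{23083}{18046} - \frac{11414}{16785}\right) + 47 \left(52 - 750\right) = - \frac{593425199}{302902110} + 47 \left(-698\right) = - \frac{593425199}{302902110} - 32806 = - \frac{9937600045859}{302902110}$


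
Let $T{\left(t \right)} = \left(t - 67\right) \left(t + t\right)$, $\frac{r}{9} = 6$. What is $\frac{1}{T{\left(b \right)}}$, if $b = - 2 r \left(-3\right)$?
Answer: $\frac{1}{166536} \approx 6.0047 \cdot 10^{-6}$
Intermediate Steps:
$r = 54$ ($r = 9 \cdot 6 = 54$)
$b = 324$ ($b = \left(-2\right) 54 \left(-3\right) = \left(-108\right) \left(-3\right) = 324$)
$T{\left(t \right)} = 2 t \left(-67 + t\right)$ ($T{\left(t \right)} = \left(-67 + t\right) 2 t = 2 t \left(-67 + t\right)$)
$\frac{1}{T{\left(b \right)}} = \frac{1}{2 \cdot 324 \left(-67 + 324\right)} = \frac{1}{2 \cdot 324 \cdot 257} = \frac{1}{166536}$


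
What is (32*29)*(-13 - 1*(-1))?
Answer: -11136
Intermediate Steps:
(32*29)*(-13 - 1*(-1)) = 928*(-13 + 1) = 928*(-12) = -11136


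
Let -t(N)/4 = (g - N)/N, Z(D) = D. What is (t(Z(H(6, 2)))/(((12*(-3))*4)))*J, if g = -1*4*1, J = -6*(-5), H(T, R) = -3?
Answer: 5/18 ≈ 0.27778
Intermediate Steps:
J = 30
g = -4 (g = -4*1 = -4)
t(N) = -4*(-4 - N)/N
(t(Z(H(6, 2)))/(((12*(-3))*4)))*J = ((4 + 16/(-3))/(((12*(-3))*4)))*30 = ((4 + 16*(-⅓))/((-36*4)))*30 = ((4 - 16/3)/(-144))*30 = -4/3*(-1/144)*30 = (1/108)*30 = 5/18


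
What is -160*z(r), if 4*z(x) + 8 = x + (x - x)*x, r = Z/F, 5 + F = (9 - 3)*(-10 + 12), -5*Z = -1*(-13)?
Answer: 2344/7 ≈ 334.86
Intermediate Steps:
Z = -13/5 (Z = -(-1)*(-13)/5 = -⅕*13 = -13/5 ≈ -2.6000)
F = 7 (F = -5 + (9 - 3)*(-10 + 12) = -5 + 6*2 = -5 + 12 = 7)
r = -13/35 (r = -13/5/7 = -13/5*⅐ = -13/35 ≈ -0.37143)
z(x) = -2 + x/4 (z(x) = -2 + (x + (x - x)*x)/4 = -2 + (x + 0*x)/4 = -2 + (x + 0)/4 = -2 + x/4)
-160*z(r) = -160*(-2 + (¼)*(-13/35)) = -160*(-2 - 13/140) = -160*(-293/140) = 2344/7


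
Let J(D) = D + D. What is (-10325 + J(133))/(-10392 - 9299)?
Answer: 1437/2813 ≈ 0.51084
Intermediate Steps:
J(D) = 2*D
(-10325 + J(133))/(-10392 - 9299) = (-10325 + 2*133)/(-10392 - 9299) = (-10325 + 266)/(-19691) = -10059*(-1/19691) = 1437/2813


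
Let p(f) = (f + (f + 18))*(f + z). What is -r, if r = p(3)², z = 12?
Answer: -129600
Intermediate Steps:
p(f) = (12 + f)*(18 + 2*f) (p(f) = (f + (f + 18))*(f + 12) = (f + (18 + f))*(12 + f) = (18 + 2*f)*(12 + f) = (12 + f)*(18 + 2*f))
r = 129600 (r = (216 + 2*3² + 42*3)² = (216 + 2*9 + 126)² = (216 + 18 + 126)² = 360² = 129600)
-r = -1*129600 = -129600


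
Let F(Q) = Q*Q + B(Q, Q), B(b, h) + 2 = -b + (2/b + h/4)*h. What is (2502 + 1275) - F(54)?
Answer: 186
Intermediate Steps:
B(b, h) = -2 - b + h*(2/b + h/4) (B(b, h) = -2 + (-b + (2/b + h/4)*h) = -2 + (-b + h*(2/b + h/4)) = -2 - b + h*(2/b + h/4))
F(Q) = -Q + 5*Q²/4 (F(Q) = Q*Q + (-2 - Q + Q²/4 + 2*Q/Q) = Q² + (-2 - Q + Q²/4 + 2) = Q² + (-Q + Q²/4) = -Q + 5*Q²/4)
(2502 + 1275) - F(54) = (2502 + 1275) - 54*(-4 + 5*54)/4 = 3777 - 54*(-4 + 270)/4 = 3777 - 54*266/4 = 3777 - 1*3591 = 3777 - 3591 = 186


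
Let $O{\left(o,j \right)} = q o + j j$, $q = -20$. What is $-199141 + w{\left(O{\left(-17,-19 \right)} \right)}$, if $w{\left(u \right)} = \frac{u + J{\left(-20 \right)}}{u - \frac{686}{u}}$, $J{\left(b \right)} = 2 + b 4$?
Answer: $- \frac{97721039092}{490715} \approx -1.9914 \cdot 10^{5}$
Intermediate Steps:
$J{\left(b \right)} = 2 + 4 b$
$O{\left(o,j \right)} = j^{2} - 20 o$ ($O{\left(o,j \right)} = - 20 o + j j = - 20 o + j^{2} = j^{2} - 20 o$)
$w{\left(u \right)} = \frac{-78 + u}{u - \frac{686}{u}}$ ($w{\left(u \right)} = \frac{u + \left(2 + 4 \left(-20\right)\right)}{u - \frac{686}{u}} = \frac{u + \left(2 - 80\right)}{u - \frac{686}{u}} = \frac{u - 78}{u - \frac{686}{u}} = \frac{-78 + u}{u - \frac{686}{u}}$)
$-199141 + w{\left(O{\left(-17,-19 \right)} \right)} = -199141 + \frac{\left(\left(-19\right)^{2} - -340\right) \left(-78 - \left(-340 - \left(-19\right)^{2}\right)\right)}{-686 + \left(\left(-19\right)^{2} - -340\right)^{2}} = -199141 + \frac{\left(361 + 340\right) \left(-78 + \left(361 + 340\right)\right)}{-686 + \left(361 + 340\right)^{2}} = -199141 + \frac{701 \left(-78 + 701\right)}{-686 + 701^{2}} = -199141 + 701 \frac{1}{-686 + 491401} \cdot 623 = -199141 + 701 \cdot \frac{1}{490715} \cdot 623 = -199141 + \frac{436723}{490715} = - \frac{97721039092}{490715}$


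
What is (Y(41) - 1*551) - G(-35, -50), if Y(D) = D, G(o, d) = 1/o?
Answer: -17849/35 ≈ -509.97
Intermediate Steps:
(Y(41) - 1*551) - G(-35, -50) = (41 - 1*551) - 1/(-35) = (41 - 551) - 1*(-1/35) = -510 + 1/35 = -17849/35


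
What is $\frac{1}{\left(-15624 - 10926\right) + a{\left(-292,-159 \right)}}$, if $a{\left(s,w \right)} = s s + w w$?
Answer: $\frac{1}{83995} \approx 1.1905 \cdot 10^{-5}$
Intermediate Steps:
$a{\left(s,w \right)} = s^{2} + w^{2}$
$\frac{1}{\left(-15624 - 10926\right) + a{\left(-292,-159 \right)}} = \frac{1}{\left(-15624 - 10926\right) + \left(\left(-292\right)^{2} + \left(-159\right)^{2}\right)} = \frac{1}{-26550 + \left(85264 + 25281\right)} = \frac{1}{-26550 + 110545} = \frac{1}{83995}$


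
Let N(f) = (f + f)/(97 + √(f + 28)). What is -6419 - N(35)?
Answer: -29999382/4673 + 105*√7/4673 ≈ -6419.7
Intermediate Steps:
N(f) = 2*f/(97 + √(28 + f)) (N(f) = (2*f)/(97 + √(28 + f)) = 2*f/(97 + √(28 + f)))
-6419 - N(35) = -6419 - 2*35/(97 + √(28 + 35)) = -6419 - 2*35/(97 + √63) = -6419 - 2*35/(97 + 3*√7) = -6419 - 70/(97 + 3*√7)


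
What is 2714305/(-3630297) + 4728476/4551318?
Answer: 72910712627/250342970931 ≈ 0.29124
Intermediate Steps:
2714305/(-3630297) + 4728476/4551318 = 2714305*(-1/3630297) + 4728476*(1/4551318) = -246755/330027 + 2364238/2275659 = 72910712627/250342970931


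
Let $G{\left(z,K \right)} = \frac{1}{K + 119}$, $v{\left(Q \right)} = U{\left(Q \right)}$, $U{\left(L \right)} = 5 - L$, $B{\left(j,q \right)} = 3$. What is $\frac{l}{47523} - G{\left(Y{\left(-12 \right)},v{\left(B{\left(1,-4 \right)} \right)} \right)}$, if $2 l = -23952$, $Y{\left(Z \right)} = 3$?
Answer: $- \frac{498873}{1916761} \approx -0.26027$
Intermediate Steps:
$l = -11976$ ($l = \frac{1}{2} \left(-23952\right) = -11976$)
$v{\left(Q \right)} = 5 - Q$
$G{\left(z,K \right)} = \frac{1}{119 + K}$
$\frac{l}{47523} - G{\left(Y{\left(-12 \right)},v{\left(B{\left(1,-4 \right)} \right)} \right)} = - \frac{11976}{47523} - \frac{1}{119 + \left(5 - 3\right)} = \left(-11976\right) \frac{1}{47523} - \frac{1}{119 + \left(5 - 3\right)} = - \frac{3992}{15841} - \frac{1}{119 + 2} = - \frac{3992}{15841} - \frac{1}{121} = - \frac{498873}{1916761}$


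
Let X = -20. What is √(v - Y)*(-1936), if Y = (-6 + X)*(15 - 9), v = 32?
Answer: -3872*√47 ≈ -26545.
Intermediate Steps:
Y = -156 (Y = (-6 - 20)*(15 - 9) = -26*6 = -156)
√(v - Y)*(-1936) = √(32 - 1*(-156))*(-1936) = √(32 + 156)*(-1936) = √188*(-1936) = (2*√47)*(-1936) = -3872*√47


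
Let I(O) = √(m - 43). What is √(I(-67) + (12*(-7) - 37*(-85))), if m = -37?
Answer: √(3061 + 4*I*√5) ≈ 55.326 + 0.08083*I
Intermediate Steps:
I(O) = 4*I*√5 (I(O) = √(-37 - 43) = √(-80) = 4*I*√5)
√(I(-67) + (12*(-7) - 37*(-85))) = √(4*I*√5 + (12*(-7) - 37*(-85))) = √(4*I*√5 + (-84 + 3145)) = √(4*I*√5 + 3061) = √(3061 + 4*I*√5)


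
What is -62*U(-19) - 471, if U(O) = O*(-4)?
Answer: -5183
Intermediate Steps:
U(O) = -4*O
-62*U(-19) - 471 = -(-248)*(-19) - 471 = -62*76 - 471 = -4712 - 471 = -5183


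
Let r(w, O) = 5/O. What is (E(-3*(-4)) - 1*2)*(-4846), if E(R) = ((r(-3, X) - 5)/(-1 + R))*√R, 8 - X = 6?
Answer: 9692 + 24230*√3/11 ≈ 13507.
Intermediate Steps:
X = 2 (X = 8 - 1*6 = 8 - 6 = 2)
E(R) = -5*√R/(2*(-1 + R)) (E(R) = ((5/2 - 5)/(-1 + R))*√R = (-5/(2*(-1 + R)))*√R = -5*√R/(2*(-1 + R)))
(E(-3*(-4)) - 1*2)*(-4846) = (-5*√(-3*(-4))/(-2 + 2*(-3*(-4))) - 1*2)*(-4846) = (-5*√12/(-2 + 2*12) - 2)*(-4846) = (-5*2*√3/(-2 + 24) - 2)*(-4846) = (-5*2*√3/22 - 2)*(-4846) = (-5*2*√3*1/22 - 2)*(-4846) = (-5*√3/11 - 2)*(-4846) = (-2 - 5*√3/11)*(-4846) = 9692 + 24230*√3/11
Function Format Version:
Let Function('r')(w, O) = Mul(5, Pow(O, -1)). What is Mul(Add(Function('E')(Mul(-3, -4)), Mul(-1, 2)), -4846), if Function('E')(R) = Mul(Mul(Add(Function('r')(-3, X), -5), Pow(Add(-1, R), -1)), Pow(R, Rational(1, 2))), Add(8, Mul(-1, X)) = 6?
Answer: Add(9692, Mul(Rational(24230, 11), Pow(3, Rational(1, 2)))) ≈ 13507.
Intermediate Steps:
X = 2 (X = Add(8, Mul(-1, 6)) = Add(8, -6) = 2)
Function('E')(R) = Mul(Rational(-5, 2), Pow(R, Rational(1, 2)), Pow(Add(-1, R), -1)) (Function('E')(R) = Mul(Mul(Add(Mul(5, Pow(2, -1)), -5), Pow(Add(-1, R), -1)), Pow(R, Rational(1, 2))) = Mul(Mul(Add(Mul(5, Rational(1, 2)), -5), Pow(Add(-1, R), -1)), Pow(R, Rational(1, 2))) = Mul(Mul(Add(Rational(5, 2), -5), Pow(Add(-1, R), -1)), Pow(R, Rational(1, 2))) = Mul(Mul(Rational(-5, 2), Pow(Add(-1, R), -1)), Pow(R, Rational(1, 2))) = Mul(Rational(-5, 2), Pow(R, Rational(1, 2)), Pow(Add(-1, R), -1)))
Mul(Add(Function('E')(Mul(-3, -4)), Mul(-1, 2)), -4846) = Mul(Add(Mul(-5, Pow(Mul(-3, -4), Rational(1, 2)), Pow(Add(-2, Mul(2, Mul(-3, -4))), -1)), Mul(-1, 2)), -4846) = Mul(Add(Mul(-5, Pow(12, Rational(1, 2)), Pow(Add(-2, Mul(2, 12)), -1)), -2), -4846) = Mul(Add(Mul(-5, Mul(2, Pow(3, Rational(1, 2))), Pow(Add(-2, 24), -1)), -2), -4846) = Mul(Add(Mul(-5, Mul(2, Pow(3, Rational(1, 2))), Pow(22, -1)), -2), -4846) = Mul(Add(Mul(-5, Mul(2, Pow(3, Rational(1, 2))), Rational(1, 22)), -2), -4846) = Mul(Add(Mul(Rational(-5, 11), Pow(3, Rational(1, 2))), -2), -4846) = Mul(Add(-2, Mul(Rational(-5, 11), Pow(3, Rational(1, 2)))), -4846) = Add(9692, Mul(Rational(24230, 11), Pow(3, Rational(1, 2))))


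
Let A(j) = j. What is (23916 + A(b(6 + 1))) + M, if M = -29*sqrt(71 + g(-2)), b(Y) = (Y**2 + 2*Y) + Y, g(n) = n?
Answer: 23986 - 29*sqrt(69) ≈ 23745.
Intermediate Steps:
b(Y) = Y**2 + 3*Y
M = -29*sqrt(69) (M = -29*sqrt(71 - 2) = -29*sqrt(69) ≈ -240.89)
(23916 + A(b(6 + 1))) + M = (23916 + (6 + 1)*(3 + (6 + 1))) - 29*sqrt(69) = (23916 + 7*(3 + 7)) - 29*sqrt(69) = (23916 + 7*10) - 29*sqrt(69) = (23916 + 70) - 29*sqrt(69) = 23986 - 29*sqrt(69)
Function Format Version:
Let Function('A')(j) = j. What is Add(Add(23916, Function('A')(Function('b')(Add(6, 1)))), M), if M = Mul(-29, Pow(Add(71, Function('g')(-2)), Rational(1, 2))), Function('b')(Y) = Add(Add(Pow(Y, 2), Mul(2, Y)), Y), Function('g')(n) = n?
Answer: Add(23986, Mul(-29, Pow(69, Rational(1, 2)))) ≈ 23745.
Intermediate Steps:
Function('b')(Y) = Add(Pow(Y, 2), Mul(3, Y))
M = Mul(-29, Pow(69, Rational(1, 2))) (M = Mul(-29, Pow(Add(71, -2), Rational(1, 2))) = Mul(-29, Pow(69, Rational(1, 2))) ≈ -240.89)
Add(Add(23916, Function('A')(Function('b')(Add(6, 1)))), M) = Add(Add(23916, Mul(Add(6, 1), Add(3, Add(6, 1)))), Mul(-29, Pow(69, Rational(1, 2)))) = Add(Add(23916, Mul(7, Add(3, 7))), Mul(-29, Pow(69, Rational(1, 2)))) = Add(Add(23916, Mul(7, 10)), Mul(-29, Pow(69, Rational(1, 2)))) = Add(Add(23916, 70), Mul(-29, Pow(69, Rational(1, 2)))) = Add(23986, Mul(-29, Pow(69, Rational(1, 2))))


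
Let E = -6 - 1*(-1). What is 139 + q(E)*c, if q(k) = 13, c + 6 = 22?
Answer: 347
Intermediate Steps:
c = 16 (c = -6 + 22 = 16)
E = -5 (E = -6 + 1 = -5)
139 + q(E)*c = 139 + 13*16 = 139 + 208 = 347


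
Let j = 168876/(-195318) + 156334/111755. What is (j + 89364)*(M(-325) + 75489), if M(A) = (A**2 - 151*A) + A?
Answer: 24909951537260792416/1212653505 ≈ 2.0542e+10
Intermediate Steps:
M(A) = A**2 - 150*A
j = 647894824/1212653505 (j = 168876*(-1/195318) + 156334*(1/111755) = -9382/10851 + 156334/111755 = 647894824/1212653505 ≈ 0.53428)
(j + 89364)*(M(-325) + 75489) = (647894824/1212653505 + 89364)*(-325*(-150 - 325) + 75489) = 108368215715644*(-325*(-475) + 75489)/1212653505 = 108368215715644*(154375 + 75489)/1212653505 = (108368215715644/1212653505)*229864 = 24909951537260792416/1212653505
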